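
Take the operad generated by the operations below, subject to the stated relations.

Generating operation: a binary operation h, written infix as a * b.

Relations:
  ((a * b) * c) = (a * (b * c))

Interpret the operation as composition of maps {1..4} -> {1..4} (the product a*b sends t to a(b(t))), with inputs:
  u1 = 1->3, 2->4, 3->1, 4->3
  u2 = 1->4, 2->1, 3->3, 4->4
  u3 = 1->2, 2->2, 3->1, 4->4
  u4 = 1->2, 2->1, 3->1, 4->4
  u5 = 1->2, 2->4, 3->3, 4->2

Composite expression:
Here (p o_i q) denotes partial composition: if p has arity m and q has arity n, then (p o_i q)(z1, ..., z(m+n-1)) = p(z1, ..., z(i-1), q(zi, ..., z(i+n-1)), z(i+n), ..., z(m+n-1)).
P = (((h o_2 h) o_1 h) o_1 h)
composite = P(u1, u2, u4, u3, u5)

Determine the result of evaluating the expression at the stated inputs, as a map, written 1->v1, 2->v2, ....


1->3, 2->3, 3->3, 4->3

(u1 * u2) = 1->3, 2->3, 3->1, 4->3
((u1 * u2) * u4) = 1->3, 2->3, 3->3, 4->3
(u3 * u5) = 1->2, 2->4, 3->1, 4->2
(((u1 * u2) * u4) * (u3 * u5)) = 1->3, 2->3, 3->3, 4->3


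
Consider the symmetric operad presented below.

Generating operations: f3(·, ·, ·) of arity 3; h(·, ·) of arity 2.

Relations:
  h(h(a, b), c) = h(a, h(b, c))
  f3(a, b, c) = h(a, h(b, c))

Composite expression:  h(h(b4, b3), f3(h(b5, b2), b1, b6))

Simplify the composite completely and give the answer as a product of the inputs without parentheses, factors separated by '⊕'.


Key point: h is associative — brackets drop, the b-order remains.
h(b4, b3) collapses to b4 ⊕ b3
h(b5, b2) collapses to b5 ⊕ b2
f3(h(b5, b2), b1, b6) collapses to b5 ⊕ b2 ⊕ b1 ⊕ b6
h(h(b4, b3), f3(h(b5, b2), b1, b6)) collapses to b4 ⊕ b3 ⊕ b5 ⊕ b2 ⊕ b1 ⊕ b6

b4 ⊕ b3 ⊕ b5 ⊕ b2 ⊕ b1 ⊕ b6


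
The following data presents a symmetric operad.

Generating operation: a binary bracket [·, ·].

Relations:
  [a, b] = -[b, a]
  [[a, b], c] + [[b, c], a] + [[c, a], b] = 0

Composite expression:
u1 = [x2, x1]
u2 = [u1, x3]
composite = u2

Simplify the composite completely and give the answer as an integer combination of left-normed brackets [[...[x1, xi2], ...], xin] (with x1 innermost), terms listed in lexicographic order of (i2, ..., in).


Skip Jacobi rewriting: expand, keep x1-initial words, read off terms.
Composite bracket: [[x2, x1], x3]
Each bracket splits as ab - ba, giving 4 signed words (2^2 = 4).
Words beginning with x1 determine it all:
  from x1x2x3, sign -1: term -[[x1, x2], x3]

-[[x1, x2], x3]


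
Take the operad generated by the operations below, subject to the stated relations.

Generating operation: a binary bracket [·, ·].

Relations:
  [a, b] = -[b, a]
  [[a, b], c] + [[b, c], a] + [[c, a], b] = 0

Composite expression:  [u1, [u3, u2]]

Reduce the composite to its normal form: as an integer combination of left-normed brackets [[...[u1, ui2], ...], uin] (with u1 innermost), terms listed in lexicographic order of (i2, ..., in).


-[[u1, u2], u3] + [[u1, u3], u2]

Antisymmetry and Jacobi reduce to u1-anchored left-normed brackets.
Composite bracket: [u1, [u3, u2]]
The bracket unfolds into 4 signed words via [a, b] = ab - ba (2^2 = 4).
Coefficients come from the u1-initial words:
  sign of u1u2u3 is -1, so it contributes -[[u1, u2], u3]
  sign of u1u3u2 is +1, so it contributes +[[u1, u3], u2]


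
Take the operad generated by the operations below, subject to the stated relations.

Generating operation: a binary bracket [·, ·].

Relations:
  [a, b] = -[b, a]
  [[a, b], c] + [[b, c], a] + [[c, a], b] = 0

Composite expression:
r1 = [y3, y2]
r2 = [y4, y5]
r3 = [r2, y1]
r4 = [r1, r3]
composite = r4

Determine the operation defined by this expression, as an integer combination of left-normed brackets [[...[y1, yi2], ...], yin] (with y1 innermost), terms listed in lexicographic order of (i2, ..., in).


In the tensor algebra, words opening y1 carry the y1-anchored form.
Composite bracket: [[y3, y2], [[y4, y5], y1]]
The bracket unfolds into 16 signed words via [a, b] = ab - ba (2^4 = 16).
Collect the words opening with y1:
  from y1y4y5y2y3, sign -1: term -[[[[y1, y4], y5], y2], y3]
  from y1y4y5y3y2, sign +1: term +[[[[y1, y4], y5], y3], y2]
  from y1y5y4y2y3, sign +1: term +[[[[y1, y5], y4], y2], y3]
  from y1y5y4y3y2, sign -1: term -[[[[y1, y5], y4], y3], y2]

-[[[[y1, y4], y5], y2], y3] + [[[[y1, y4], y5], y3], y2] + [[[[y1, y5], y4], y2], y3] - [[[[y1, y5], y4], y3], y2]


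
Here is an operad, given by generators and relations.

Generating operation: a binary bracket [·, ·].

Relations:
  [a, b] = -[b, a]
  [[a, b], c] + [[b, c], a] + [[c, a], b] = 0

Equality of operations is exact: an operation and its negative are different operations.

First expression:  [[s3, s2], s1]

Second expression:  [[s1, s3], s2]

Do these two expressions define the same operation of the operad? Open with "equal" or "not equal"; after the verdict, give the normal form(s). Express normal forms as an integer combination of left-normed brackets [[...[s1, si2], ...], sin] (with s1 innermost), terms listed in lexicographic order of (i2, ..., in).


not equal — first [[s1, s2], s3] - [[s1, s3], s2], second [[s1, s3], s2]

Reducing the first expression gives [[s1, s2], s3] - [[s1, s3], s2]
Reducing the second expression gives [[s1, s3], s2]
The forms do not match — not equal.


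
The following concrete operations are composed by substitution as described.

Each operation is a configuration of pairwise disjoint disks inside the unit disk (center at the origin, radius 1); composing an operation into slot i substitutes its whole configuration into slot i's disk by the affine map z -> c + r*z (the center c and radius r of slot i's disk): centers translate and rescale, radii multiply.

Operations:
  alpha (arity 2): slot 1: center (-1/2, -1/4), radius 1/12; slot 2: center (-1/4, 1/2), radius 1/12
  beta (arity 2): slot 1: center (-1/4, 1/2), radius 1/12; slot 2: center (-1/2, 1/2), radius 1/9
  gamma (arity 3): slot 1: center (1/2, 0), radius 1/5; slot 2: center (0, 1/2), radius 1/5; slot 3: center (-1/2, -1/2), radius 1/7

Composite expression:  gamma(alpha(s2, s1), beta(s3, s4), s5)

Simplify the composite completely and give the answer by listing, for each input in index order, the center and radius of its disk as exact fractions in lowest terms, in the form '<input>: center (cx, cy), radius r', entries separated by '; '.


Nesting under gamma composes maps z -> c + r*z down each s-path.
s2: after 2 affine steps, its disk has center (2/5, -1/20), radius 1/60
s1: after 2 affine steps, its disk has center (9/20, 1/10), radius 1/60
s3: after 2 affine steps, its disk has center (-1/20, 3/5), radius 1/60
s4: after 2 affine steps, its disk has center (-1/10, 3/5), radius 1/45
s5: after 1 affine step, its disk has center (-1/2, -1/2), radius 1/7

s1: center (9/20, 1/10), radius 1/60; s2: center (2/5, -1/20), radius 1/60; s3: center (-1/20, 3/5), radius 1/60; s4: center (-1/10, 3/5), radius 1/45; s5: center (-1/2, -1/2), radius 1/7


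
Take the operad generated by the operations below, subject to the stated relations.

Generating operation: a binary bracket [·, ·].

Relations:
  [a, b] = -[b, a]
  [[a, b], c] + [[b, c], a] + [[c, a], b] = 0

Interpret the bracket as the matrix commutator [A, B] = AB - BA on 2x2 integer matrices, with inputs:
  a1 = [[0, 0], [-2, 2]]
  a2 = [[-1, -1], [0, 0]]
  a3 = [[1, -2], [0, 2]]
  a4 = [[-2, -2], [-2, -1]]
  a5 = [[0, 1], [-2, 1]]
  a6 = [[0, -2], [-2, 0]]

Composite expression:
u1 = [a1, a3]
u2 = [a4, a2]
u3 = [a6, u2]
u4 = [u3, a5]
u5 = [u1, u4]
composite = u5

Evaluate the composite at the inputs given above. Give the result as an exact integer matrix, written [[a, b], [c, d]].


[a1, a3] = [[-4, 4], [2, 4]]
[a4, a2] = [[-2, -1], [2, 2]]
[a6, [a4, a2]] = [[-6, -8], [8, 6]]
[[a6, [a4, a2]], a5] = [[8, -20], [-32, -8]]
[[a1, a3], [[a6, [a4, a2]], a5]] = [[-88, 96], [-224, 88]]

[[-88, 96], [-224, 88]]


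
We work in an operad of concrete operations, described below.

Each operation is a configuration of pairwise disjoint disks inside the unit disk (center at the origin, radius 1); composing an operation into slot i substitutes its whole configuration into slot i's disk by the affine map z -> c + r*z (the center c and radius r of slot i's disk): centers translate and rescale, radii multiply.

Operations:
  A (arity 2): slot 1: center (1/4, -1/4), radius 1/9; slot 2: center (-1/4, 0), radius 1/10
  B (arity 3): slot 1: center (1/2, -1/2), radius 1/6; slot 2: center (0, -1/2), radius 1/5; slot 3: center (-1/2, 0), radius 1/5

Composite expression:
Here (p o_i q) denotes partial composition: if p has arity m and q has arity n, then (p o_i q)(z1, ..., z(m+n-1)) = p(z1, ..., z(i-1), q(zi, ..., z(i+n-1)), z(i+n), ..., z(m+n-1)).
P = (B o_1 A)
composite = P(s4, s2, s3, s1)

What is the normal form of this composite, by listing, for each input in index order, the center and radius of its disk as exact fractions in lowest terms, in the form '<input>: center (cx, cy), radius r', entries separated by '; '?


Each s-disk chains the slot maps above it in B; radii multiply.
s4: after 2 affine steps, its disk has center (13/24, -13/24), radius 1/54
s2: after 2 affine steps, its disk has center (11/24, -1/2), radius 1/60
s3: after 1 affine step, its disk has center (0, -1/2), radius 1/5
s1: after 1 affine step, its disk has center (-1/2, 0), radius 1/5

s1: center (-1/2, 0), radius 1/5; s2: center (11/24, -1/2), radius 1/60; s3: center (0, -1/2), radius 1/5; s4: center (13/24, -13/24), radius 1/54


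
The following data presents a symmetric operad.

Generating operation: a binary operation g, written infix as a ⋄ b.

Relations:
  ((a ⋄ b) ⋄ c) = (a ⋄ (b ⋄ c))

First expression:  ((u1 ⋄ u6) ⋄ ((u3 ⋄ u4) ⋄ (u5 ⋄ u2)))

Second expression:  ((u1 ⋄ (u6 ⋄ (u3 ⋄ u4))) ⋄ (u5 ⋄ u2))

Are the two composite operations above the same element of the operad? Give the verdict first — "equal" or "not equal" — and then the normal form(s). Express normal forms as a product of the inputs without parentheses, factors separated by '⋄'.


equal: each reduces to u1 ⋄ u6 ⋄ u3 ⋄ u4 ⋄ u5 ⋄ u2


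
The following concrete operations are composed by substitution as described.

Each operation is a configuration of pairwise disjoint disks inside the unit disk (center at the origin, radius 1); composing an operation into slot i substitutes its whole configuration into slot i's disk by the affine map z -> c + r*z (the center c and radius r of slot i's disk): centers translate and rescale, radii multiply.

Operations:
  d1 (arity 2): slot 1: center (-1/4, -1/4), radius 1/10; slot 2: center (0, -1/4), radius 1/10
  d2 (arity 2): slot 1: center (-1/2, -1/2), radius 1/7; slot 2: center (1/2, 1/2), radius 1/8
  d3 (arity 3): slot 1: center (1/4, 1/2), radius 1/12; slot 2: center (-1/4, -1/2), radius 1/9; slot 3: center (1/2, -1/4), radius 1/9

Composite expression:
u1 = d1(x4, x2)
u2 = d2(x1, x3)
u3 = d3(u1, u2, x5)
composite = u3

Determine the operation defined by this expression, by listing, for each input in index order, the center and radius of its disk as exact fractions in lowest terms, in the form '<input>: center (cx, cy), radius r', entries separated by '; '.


x1: center (-11/36, -5/9), radius 1/63; x2: center (1/4, 23/48), radius 1/120; x3: center (-7/36, -4/9), radius 1/72; x4: center (11/48, 23/48), radius 1/120; x5: center (1/2, -1/4), radius 1/9

Follow each x-input down from d3: c' goes to c + r*c', radius to r*r'.
x4 passes through 2 substitutions, ending at center (11/48, 23/48), radius 1/120
x2 passes through 2 substitutions, ending at center (1/4, 23/48), radius 1/120
x1 passes through 2 substitutions, ending at center (-11/36, -5/9), radius 1/63
x3 passes through 2 substitutions, ending at center (-7/36, -4/9), radius 1/72
x5 passes through 1 substitution, ending at center (1/2, -1/4), radius 1/9


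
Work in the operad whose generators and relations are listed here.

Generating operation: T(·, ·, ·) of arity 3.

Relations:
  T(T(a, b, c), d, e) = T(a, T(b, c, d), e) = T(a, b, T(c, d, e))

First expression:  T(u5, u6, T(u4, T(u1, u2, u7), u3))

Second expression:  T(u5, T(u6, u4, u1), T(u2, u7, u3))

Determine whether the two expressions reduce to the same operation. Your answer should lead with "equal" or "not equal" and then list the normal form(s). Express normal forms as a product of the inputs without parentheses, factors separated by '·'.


equal; the common form is u5 · u6 · u4 · u1 · u2 · u7 · u3

The first composite normalizes to u5 · u6 · u4 · u1 · u2 · u7 · u3
The second composite normalizes to u5 · u6 · u4 · u1 · u2 · u7 · u3
The forms coincide; equal.


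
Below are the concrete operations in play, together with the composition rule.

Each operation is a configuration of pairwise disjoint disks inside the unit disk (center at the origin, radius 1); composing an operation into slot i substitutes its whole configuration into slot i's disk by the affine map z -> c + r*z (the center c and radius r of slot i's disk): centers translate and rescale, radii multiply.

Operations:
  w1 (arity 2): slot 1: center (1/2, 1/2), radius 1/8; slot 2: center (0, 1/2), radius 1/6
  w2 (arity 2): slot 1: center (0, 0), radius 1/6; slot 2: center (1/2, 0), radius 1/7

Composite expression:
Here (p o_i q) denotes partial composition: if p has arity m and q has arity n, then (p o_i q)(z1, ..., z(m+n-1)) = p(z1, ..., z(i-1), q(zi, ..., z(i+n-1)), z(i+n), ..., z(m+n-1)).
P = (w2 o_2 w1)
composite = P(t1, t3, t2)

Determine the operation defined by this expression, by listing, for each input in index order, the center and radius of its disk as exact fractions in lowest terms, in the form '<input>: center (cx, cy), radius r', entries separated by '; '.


t1: center (0, 0), radius 1/6; t2: center (1/2, 1/14), radius 1/42; t3: center (4/7, 1/14), radius 1/56

Follow each t-input down from w2: c' goes to c + r*c', radius to r*r'.
t1: after 1 affine step, its disk has center (0, 0), radius 1/6
t3: after 2 affine steps, its disk has center (4/7, 1/14), radius 1/56
t2: after 2 affine steps, its disk has center (1/2, 1/14), radius 1/42


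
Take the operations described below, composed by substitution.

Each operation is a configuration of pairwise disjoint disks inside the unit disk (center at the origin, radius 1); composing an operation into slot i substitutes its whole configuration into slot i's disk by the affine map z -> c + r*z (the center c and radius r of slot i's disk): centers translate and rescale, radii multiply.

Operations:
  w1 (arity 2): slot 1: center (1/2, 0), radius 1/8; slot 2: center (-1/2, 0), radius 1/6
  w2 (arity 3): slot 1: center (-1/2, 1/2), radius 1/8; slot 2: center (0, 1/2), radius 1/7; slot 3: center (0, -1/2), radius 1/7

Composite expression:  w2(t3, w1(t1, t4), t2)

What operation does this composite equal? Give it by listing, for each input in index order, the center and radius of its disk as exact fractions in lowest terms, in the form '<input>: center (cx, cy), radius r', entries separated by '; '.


t1: center (1/14, 1/2), radius 1/56; t2: center (0, -1/2), radius 1/7; t3: center (-1/2, 1/2), radius 1/8; t4: center (-1/14, 1/2), radius 1/42

Below w2, radii multiply path by path; the t-disk centers shift.
input t3: applying the 1 nested substitution gives center (-1/2, 1/2), radius 1/8
input t1: applying the 2 nested substitutions gives center (1/14, 1/2), radius 1/56
input t4: applying the 2 nested substitutions gives center (-1/14, 1/2), radius 1/42
input t2: applying the 1 nested substitution gives center (0, -1/2), radius 1/7


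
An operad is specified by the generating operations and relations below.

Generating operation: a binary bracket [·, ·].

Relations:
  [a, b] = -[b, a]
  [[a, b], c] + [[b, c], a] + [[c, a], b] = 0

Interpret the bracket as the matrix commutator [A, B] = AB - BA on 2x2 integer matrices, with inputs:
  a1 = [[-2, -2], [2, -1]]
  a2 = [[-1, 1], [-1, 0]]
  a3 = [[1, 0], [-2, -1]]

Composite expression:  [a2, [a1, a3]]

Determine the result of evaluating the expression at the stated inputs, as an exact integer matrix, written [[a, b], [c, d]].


[[6, -12], [-6, -6]]

[a1, a3] = [[4, 4], [2, -4]]
[a2, [a1, a3]] = [[6, -12], [-6, -6]]


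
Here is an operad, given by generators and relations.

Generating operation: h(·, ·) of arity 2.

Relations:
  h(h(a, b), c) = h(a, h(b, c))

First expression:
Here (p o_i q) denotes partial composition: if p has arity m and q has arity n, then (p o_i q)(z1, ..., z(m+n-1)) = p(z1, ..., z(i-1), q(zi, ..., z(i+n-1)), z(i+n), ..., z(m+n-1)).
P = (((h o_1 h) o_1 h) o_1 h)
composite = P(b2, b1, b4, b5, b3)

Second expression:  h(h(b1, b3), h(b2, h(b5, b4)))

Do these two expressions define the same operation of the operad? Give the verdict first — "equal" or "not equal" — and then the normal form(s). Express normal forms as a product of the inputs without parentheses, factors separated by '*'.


not equal; first: b2 * b1 * b4 * b5 * b3; second: b1 * b3 * b2 * b5 * b4

Reducing the first expression gives b2 * b1 * b4 * b5 * b3
Reducing the second expression gives b1 * b3 * b2 * b5 * b4
The forms do not match — not equal.


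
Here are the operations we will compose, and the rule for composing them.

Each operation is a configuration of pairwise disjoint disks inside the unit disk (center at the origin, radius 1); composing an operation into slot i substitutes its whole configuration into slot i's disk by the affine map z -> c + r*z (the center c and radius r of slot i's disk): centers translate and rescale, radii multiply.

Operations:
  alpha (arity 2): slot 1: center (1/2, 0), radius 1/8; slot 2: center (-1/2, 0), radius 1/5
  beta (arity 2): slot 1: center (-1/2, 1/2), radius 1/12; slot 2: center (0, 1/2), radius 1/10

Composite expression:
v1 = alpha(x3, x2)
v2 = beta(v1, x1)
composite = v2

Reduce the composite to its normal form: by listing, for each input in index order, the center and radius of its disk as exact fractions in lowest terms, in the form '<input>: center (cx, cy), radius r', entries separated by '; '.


Each x-disk chains the slot maps above it in beta; radii multiply.
x3: after 2 affine steps, its disk has center (-11/24, 1/2), radius 1/96
x2: after 2 affine steps, its disk has center (-13/24, 1/2), radius 1/60
x1: after 1 affine step, its disk has center (0, 1/2), radius 1/10

x1: center (0, 1/2), radius 1/10; x2: center (-13/24, 1/2), radius 1/60; x3: center (-11/24, 1/2), radius 1/96


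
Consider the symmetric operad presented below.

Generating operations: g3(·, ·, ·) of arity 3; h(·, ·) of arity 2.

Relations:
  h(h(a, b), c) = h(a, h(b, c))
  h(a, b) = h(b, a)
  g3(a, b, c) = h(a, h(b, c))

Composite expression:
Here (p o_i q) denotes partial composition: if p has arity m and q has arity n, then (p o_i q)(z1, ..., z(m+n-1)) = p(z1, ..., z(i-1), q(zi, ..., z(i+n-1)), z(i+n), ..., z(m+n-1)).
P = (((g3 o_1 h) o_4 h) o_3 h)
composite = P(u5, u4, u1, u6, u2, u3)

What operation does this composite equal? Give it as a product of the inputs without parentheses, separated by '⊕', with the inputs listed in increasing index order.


With g3 associative and commutative, the u-input set is all that matters.
h(u5, u4) collapses to u5 ⊕ u4
h(u1, u6) collapses to u1 ⊕ u6
h(u2, u3) collapses to u2 ⊕ u3
g3(h(u5, u4), h(u1, u6), h(u2, u3)) collapses to u5 ⊕ u4 ⊕ u1 ⊕ u6 ⊕ u2 ⊕ u3
putting the inputs in ascending order: u1 ⊕ u2 ⊕ u3 ⊕ u4 ⊕ u5 ⊕ u6

u1 ⊕ u2 ⊕ u3 ⊕ u4 ⊕ u5 ⊕ u6


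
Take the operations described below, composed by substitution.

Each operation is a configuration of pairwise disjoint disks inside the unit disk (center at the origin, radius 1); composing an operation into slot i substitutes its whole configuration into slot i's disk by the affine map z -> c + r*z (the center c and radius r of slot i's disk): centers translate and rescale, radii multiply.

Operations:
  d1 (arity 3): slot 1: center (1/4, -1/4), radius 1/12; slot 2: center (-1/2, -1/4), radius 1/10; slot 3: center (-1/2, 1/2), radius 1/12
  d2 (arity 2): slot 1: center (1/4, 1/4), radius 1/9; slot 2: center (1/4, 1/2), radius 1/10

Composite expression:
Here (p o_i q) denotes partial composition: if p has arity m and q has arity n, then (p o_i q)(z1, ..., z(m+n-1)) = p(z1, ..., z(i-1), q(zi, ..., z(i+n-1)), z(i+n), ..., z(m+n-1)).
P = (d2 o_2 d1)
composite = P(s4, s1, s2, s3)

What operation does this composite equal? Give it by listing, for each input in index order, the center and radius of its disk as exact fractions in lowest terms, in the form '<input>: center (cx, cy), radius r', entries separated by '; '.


s1: center (11/40, 19/40), radius 1/120; s2: center (1/5, 19/40), radius 1/100; s3: center (1/5, 11/20), radius 1/120; s4: center (1/4, 1/4), radius 1/9

Follow each s-input down from d2: c' goes to c + r*c', radius to r*r'.
tracing s4 down its 1-map path: center (1/4, 1/4), radius 1/9
tracing s1 down its 2-map path: center (11/40, 19/40), radius 1/120
tracing s2 down its 2-map path: center (1/5, 19/40), radius 1/100
tracing s3 down its 2-map path: center (1/5, 11/20), radius 1/120


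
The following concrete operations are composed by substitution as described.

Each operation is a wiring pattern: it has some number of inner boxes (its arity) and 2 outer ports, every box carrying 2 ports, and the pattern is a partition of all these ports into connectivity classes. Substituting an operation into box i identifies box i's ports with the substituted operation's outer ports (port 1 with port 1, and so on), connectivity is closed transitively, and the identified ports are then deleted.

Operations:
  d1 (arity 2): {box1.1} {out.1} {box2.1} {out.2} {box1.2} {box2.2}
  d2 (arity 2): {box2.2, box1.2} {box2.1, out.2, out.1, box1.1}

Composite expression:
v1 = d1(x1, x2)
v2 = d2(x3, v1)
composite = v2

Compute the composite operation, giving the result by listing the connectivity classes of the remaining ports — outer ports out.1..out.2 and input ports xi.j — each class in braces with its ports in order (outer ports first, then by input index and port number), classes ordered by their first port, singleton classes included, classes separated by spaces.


After gluing at d2, chains via deleted ports link the x-ports.
stage d1: inputs (x1, x2), connectivity {out.1} {out.2} {x1.1} {x1.2} {x2.1} {x2.2}, out.j its boundary
stage d2: inputs (x3, x1, x2), connectivity {out.1, out.2, x3.1} {x1.1} {x1.2} {x2.1} {x2.2} {x3.2}, out.j its boundary

{out.1, out.2, x3.1} {x1.1} {x1.2} {x2.1} {x2.2} {x3.2}


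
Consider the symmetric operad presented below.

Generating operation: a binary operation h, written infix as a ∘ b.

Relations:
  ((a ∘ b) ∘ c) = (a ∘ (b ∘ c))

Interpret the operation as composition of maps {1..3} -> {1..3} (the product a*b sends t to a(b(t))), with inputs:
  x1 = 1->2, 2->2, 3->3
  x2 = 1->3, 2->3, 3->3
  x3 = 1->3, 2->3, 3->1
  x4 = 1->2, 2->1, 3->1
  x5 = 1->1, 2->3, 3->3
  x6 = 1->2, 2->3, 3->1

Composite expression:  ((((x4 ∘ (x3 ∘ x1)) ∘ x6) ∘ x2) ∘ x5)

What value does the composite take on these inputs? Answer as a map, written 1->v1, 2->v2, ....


1->1, 2->1, 3->1

(x3 ∘ x1) = 1->3, 2->3, 3->1
(x4 ∘ (x3 ∘ x1)) = 1->1, 2->1, 3->2
((x4 ∘ (x3 ∘ x1)) ∘ x6) = 1->1, 2->2, 3->1
(((x4 ∘ (x3 ∘ x1)) ∘ x6) ∘ x2) = 1->1, 2->1, 3->1
((((x4 ∘ (x3 ∘ x1)) ∘ x6) ∘ x2) ∘ x5) = 1->1, 2->1, 3->1


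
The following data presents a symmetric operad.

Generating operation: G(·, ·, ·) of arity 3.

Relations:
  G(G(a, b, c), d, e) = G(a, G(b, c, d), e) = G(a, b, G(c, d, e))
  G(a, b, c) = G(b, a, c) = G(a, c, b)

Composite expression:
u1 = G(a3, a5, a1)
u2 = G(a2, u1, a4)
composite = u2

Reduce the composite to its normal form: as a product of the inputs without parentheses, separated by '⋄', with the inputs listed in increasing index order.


a1 ⋄ a2 ⋄ a3 ⋄ a4 ⋄ a5

Shape and order are irrelevant to G; the a-input set decides.
G(a3, a5, a1) unparenthesizes to a3 ⋄ a5 ⋄ a1
G(a2, G(a3, a5, a1), a4) unparenthesizes to a2 ⋄ a3 ⋄ a5 ⋄ a1 ⋄ a4
commutativity sorts the factors: a1 ⋄ a2 ⋄ a3 ⋄ a4 ⋄ a5


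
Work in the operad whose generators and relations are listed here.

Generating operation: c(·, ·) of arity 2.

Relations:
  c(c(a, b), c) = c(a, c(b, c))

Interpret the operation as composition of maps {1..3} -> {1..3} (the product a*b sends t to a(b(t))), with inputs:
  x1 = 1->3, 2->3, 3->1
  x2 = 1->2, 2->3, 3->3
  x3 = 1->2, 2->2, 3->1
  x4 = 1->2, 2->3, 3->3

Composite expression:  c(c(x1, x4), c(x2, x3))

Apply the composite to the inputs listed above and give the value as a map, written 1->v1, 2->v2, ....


1->1, 2->1, 3->1


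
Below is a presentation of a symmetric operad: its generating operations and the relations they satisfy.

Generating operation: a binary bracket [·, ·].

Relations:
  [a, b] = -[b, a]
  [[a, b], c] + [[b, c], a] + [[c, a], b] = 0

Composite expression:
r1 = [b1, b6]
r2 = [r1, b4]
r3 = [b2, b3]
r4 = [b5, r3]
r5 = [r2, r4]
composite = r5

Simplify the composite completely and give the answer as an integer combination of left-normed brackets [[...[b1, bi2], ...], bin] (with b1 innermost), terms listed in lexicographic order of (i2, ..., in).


Skip Jacobi rewriting: expand, keep b1-initial words, read off terms.
Composite bracket: [[[b1, b6], b4], [b5, [b2, b3]]]
Expanding via [a, b] = ab - ba: 32 signed words (2^5 = 32).
Words beginning with b1 determine it all:
  b1b6b4b2b3b5 (sign -1) contributes -[[[[[b1, b6], b4], b2], b3], b5]
  b1b6b4b3b2b5 (sign +1) contributes +[[[[[b1, b6], b4], b3], b2], b5]
  b1b6b4b5b2b3 (sign +1) contributes +[[[[[b1, b6], b4], b5], b2], b3]
  b1b6b4b5b3b2 (sign -1) contributes -[[[[[b1, b6], b4], b5], b3], b2]

-[[[[[b1, b6], b4], b2], b3], b5] + [[[[[b1, b6], b4], b3], b2], b5] + [[[[[b1, b6], b4], b5], b2], b3] - [[[[[b1, b6], b4], b5], b3], b2]


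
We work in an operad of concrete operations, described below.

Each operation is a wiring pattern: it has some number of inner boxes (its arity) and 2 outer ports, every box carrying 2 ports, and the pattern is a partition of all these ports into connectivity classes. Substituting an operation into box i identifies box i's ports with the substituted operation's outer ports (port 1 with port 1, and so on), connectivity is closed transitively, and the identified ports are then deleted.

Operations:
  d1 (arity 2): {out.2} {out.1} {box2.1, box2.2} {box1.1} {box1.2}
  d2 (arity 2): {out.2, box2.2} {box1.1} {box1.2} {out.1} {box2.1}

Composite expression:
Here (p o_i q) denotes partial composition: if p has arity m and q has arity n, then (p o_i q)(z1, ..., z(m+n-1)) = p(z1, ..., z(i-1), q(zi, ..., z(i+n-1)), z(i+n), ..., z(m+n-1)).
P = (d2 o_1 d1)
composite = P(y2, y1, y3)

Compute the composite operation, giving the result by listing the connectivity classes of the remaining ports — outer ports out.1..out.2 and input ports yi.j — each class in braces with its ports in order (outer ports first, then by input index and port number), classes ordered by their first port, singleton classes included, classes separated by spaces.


{out.1} {out.2, y3.2} {y1.1, y1.2} {y2.1} {y2.2} {y3.1}

Connectivity passes through glued d2-boundaries; trace each wire chain.
composing d1 on (y2, y1), with out.j its own outer ports: {out.1} {out.2} {y1.1, y1.2} {y2.1} {y2.2}
composing d2 on (y2, y1, y3), with out.j its own outer ports: {out.1} {out.2, y3.2} {y1.1, y1.2} {y2.1} {y2.2} {y3.1}


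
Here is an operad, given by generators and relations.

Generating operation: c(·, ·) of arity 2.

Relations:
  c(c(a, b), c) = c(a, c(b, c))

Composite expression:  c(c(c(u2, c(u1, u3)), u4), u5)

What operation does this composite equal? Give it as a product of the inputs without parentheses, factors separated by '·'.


Key point: c is associative — brackets drop, the u-order remains.
c(u1, u3) collapses to u1 · u3
c(u2, c(u1, u3)) collapses to u2 · u1 · u3
c(c(u2, c(u1, u3)), u4) collapses to u2 · u1 · u3 · u4
c(c(c(u2, c(u1, u3)), u4), u5) collapses to u2 · u1 · u3 · u4 · u5

u2 · u1 · u3 · u4 · u5


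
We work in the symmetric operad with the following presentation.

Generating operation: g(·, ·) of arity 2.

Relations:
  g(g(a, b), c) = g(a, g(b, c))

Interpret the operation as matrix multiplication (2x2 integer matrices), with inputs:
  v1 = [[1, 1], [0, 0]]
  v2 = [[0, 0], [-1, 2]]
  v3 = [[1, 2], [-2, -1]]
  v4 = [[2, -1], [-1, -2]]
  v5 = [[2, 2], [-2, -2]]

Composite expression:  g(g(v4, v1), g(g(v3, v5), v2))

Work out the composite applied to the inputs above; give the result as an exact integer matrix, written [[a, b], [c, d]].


g(v4, v1) = [[2, 2], [-1, -1]]
g(v3, v5) = [[-2, -2], [-2, -2]]
g(g(v3, v5), v2) = [[2, -4], [2, -4]]
g(g(v4, v1), g(g(v3, v5), v2)) = [[8, -16], [-4, 8]]

[[8, -16], [-4, 8]]


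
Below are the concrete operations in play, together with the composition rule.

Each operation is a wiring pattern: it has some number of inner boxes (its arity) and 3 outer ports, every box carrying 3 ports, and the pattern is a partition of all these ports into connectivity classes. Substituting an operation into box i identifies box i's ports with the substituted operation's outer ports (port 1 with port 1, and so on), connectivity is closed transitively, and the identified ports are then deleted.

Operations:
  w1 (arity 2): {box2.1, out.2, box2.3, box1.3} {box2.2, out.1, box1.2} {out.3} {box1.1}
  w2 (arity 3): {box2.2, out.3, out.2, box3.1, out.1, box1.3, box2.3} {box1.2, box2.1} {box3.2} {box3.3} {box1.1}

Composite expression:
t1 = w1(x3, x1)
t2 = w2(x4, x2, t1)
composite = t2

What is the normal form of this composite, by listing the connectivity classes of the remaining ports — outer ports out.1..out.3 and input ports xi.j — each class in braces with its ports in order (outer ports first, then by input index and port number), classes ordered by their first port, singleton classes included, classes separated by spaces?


{out.1, out.2, out.3, x1.2, x2.2, x2.3, x3.2, x4.3} {x1.1, x1.3, x3.3} {x2.1, x4.2} {x3.1} {x4.1}

Connectivity passes through glued w2-boundaries; trace each wire chain.
the subtree at w1 composes to {out.1, x1.2, x3.2} {out.2, x1.1, x1.3, x3.3} {out.3} {x3.1} on (x3, x1); out.j = own outer ports
the subtree at w2 composes to {out.1, out.2, out.3, x1.2, x2.2, x2.3, x3.2, x4.3} {x1.1, x1.3, x3.3} {x2.1, x4.2} {x3.1} {x4.1} on (x4, x2, x3, x1); out.j = own outer ports


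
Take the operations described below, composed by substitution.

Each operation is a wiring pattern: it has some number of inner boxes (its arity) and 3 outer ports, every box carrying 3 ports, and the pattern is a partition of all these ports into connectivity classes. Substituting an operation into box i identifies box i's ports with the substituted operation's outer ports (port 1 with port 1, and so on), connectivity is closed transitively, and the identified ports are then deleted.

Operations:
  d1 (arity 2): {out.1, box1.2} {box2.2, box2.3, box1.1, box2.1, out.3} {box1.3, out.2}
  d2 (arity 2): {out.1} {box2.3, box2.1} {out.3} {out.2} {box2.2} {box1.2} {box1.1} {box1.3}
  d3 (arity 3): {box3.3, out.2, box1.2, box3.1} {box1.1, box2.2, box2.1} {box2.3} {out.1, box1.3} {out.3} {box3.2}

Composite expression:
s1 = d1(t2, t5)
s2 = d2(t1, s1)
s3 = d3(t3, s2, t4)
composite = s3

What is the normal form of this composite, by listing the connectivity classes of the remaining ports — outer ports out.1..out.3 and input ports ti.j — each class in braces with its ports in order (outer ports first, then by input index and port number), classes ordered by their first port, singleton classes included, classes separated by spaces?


{out.1, t3.3} {out.2, t3.2, t4.1, t4.3} {out.3} {t1.1} {t1.2} {t1.3} {t2.1, t2.2, t5.1, t5.2, t5.3} {t2.3} {t3.1} {t4.2}

Reachability decides: close wires over d3-identified ports.
composing d1 on (t2, t5), with out.j its own outer ports: {out.1, t2.2} {out.2, t2.3} {out.3, t2.1, t5.1, t5.2, t5.3}
composing d2 on (t1, t2, t5), with out.j its own outer ports: {out.1} {out.2} {out.3} {t1.1} {t1.2} {t1.3} {t2.1, t2.2, t5.1, t5.2, t5.3} {t2.3}
composing d3 on (t3, t1, t2, t5, t4), with out.j its own outer ports: {out.1, t3.3} {out.2, t3.2, t4.1, t4.3} {out.3} {t1.1} {t1.2} {t1.3} {t2.1, t2.2, t5.1, t5.2, t5.3} {t2.3} {t3.1} {t4.2}


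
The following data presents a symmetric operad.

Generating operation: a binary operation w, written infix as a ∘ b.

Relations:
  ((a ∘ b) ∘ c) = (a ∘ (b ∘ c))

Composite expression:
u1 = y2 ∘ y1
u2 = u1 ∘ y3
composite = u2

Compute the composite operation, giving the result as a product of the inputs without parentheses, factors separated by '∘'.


The w-tree's shape is irrelevant; the y-reading-order decides.
(y2 ∘ y1) collapses to y2 ∘ y1
((y2 ∘ y1) ∘ y3) collapses to y2 ∘ y1 ∘ y3

y2 ∘ y1 ∘ y3


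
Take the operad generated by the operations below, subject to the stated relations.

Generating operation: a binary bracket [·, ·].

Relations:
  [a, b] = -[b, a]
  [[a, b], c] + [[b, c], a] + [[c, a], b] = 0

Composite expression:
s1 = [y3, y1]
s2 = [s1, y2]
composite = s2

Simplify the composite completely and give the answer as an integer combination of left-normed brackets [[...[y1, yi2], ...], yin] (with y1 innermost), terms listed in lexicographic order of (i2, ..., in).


-[[y1, y3], y2]

Expand each bracket as ab - ba; the y1-initial words give the coefficients.
Composite bracket: [[y3, y1], y2]
Full expansion: 4 signed words from ab - ba (2^2 = 4).
The y1-initial words carry the normal form:
  y1y3y2 (sign -1) contributes -[[y1, y3], y2]


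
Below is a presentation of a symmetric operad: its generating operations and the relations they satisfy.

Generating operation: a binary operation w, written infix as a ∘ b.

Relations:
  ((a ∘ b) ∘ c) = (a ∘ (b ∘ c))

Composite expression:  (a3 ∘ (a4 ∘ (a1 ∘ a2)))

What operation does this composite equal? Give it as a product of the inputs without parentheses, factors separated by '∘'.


a3 ∘ a4 ∘ a1 ∘ a2

Key point: w is associative — brackets drop, the a-order remains.
(a1 ∘ a2) collapses to a1 ∘ a2
(a4 ∘ (a1 ∘ a2)) collapses to a4 ∘ a1 ∘ a2
(a3 ∘ (a4 ∘ (a1 ∘ a2))) collapses to a3 ∘ a4 ∘ a1 ∘ a2


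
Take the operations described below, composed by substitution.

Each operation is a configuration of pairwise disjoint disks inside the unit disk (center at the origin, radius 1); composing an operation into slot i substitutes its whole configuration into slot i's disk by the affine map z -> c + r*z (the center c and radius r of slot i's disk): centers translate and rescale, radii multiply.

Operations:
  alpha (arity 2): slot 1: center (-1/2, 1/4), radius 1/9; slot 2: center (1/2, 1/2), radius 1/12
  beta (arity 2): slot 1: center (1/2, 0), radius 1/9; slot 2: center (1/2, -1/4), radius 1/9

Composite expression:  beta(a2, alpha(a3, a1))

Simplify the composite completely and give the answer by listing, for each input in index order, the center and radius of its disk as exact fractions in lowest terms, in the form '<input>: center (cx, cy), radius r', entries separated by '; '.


a1: center (5/9, -7/36), radius 1/108; a2: center (1/2, 0), radius 1/9; a3: center (4/9, -2/9), radius 1/81

Below beta, radii multiply path by path; the a-disk centers shift.
input a2: applying the 1 nested substitution gives center (1/2, 0), radius 1/9
input a3: applying the 2 nested substitutions gives center (4/9, -2/9), radius 1/81
input a1: applying the 2 nested substitutions gives center (5/9, -7/36), radius 1/108


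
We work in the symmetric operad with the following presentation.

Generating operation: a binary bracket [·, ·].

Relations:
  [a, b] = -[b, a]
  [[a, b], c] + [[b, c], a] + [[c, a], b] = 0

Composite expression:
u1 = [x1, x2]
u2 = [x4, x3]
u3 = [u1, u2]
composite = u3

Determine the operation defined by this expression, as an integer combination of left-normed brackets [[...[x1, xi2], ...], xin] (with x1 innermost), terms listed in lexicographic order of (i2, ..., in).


-[[[x1, x2], x3], x4] + [[[x1, x2], x4], x3]


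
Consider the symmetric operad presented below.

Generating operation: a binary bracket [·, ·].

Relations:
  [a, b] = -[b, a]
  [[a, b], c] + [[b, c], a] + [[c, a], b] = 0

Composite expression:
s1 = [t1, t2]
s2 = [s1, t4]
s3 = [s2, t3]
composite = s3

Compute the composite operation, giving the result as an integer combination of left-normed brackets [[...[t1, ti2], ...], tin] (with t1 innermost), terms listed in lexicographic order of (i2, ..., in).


[[[t1, t2], t4], t3]


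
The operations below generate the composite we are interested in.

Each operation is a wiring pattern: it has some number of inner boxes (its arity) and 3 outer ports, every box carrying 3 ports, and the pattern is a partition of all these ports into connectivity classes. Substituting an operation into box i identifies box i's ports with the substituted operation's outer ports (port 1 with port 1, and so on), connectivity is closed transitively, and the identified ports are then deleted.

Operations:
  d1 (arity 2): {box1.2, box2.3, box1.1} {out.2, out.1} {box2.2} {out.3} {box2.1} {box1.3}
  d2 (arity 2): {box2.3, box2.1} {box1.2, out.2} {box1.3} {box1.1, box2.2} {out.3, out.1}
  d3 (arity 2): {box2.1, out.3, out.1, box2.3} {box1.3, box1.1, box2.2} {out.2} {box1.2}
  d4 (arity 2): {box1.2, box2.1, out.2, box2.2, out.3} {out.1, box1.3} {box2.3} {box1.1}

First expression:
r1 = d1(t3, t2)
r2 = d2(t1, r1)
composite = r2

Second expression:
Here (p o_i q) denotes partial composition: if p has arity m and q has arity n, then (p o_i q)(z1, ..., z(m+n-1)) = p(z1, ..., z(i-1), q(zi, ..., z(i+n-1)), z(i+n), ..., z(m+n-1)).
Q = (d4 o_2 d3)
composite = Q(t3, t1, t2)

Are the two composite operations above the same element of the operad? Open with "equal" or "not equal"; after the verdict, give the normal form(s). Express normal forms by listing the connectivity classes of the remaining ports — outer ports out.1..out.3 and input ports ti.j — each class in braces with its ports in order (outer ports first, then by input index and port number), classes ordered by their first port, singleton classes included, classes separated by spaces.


not equal; the first gives {out.1, out.3} {out.2, t1.2} {t1.1} {t1.3} {t2.1} {t2.2} {t2.3, t3.1, t3.2} {t3.3} and the second {out.1, t3.3} {out.2, out.3, t2.1, t2.3, t3.2} {t1.1, t1.3, t2.2} {t1.2} {t3.1}

The first composite normalizes to {out.1, out.3} {out.2, t1.2} {t1.1} {t1.3} {t2.1} {t2.2} {t2.3, t3.1, t3.2} {t3.3}
The second composite normalizes to {out.1, t3.3} {out.2, out.3, t2.1, t2.3, t3.2} {t1.1, t1.3, t2.2} {t1.2} {t3.1}
They disagree, so not equal.


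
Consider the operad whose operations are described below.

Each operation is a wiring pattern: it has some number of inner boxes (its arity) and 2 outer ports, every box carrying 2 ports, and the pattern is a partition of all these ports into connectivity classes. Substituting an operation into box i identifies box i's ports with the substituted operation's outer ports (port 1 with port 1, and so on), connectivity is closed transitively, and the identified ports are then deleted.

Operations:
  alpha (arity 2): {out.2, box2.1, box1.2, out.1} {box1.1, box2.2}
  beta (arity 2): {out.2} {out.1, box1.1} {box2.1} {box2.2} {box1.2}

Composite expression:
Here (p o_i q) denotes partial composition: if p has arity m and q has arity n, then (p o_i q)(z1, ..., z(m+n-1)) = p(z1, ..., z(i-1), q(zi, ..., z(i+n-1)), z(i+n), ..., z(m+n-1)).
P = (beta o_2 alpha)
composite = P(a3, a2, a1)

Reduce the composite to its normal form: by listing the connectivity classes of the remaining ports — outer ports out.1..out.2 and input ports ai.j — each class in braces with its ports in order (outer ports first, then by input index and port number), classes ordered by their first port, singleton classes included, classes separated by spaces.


After gluing at beta, chains via deleted ports link the a-ports.
alpha over (a2, a1) gives {out.1, out.2, a1.1, a2.2} {a1.2, a2.1}, out.j being that stage's outer ports
beta over (a3, a2, a1) gives {out.1, a3.1} {out.2} {a1.1, a2.2} {a1.2, a2.1} {a3.2}, out.j being that stage's outer ports

{out.1, a3.1} {out.2} {a1.1, a2.2} {a1.2, a2.1} {a3.2}
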